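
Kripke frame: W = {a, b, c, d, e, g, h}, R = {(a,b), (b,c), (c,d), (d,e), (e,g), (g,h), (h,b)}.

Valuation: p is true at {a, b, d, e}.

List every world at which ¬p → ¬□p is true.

a: ¬p is F, ¬□p is F. ✓
b: ¬p is F, ¬□p is T. ✓
c: ¬p is T, ¬□p is F. ✗
d: ¬p is F, ¬□p is F. ✓
e: ¬p is F, ¬□p is T. ✓
g: ¬p is T, ¬□p is T. ✓
h: ¬p is T, ¬□p is F. ✗

{a, b, d, e, g}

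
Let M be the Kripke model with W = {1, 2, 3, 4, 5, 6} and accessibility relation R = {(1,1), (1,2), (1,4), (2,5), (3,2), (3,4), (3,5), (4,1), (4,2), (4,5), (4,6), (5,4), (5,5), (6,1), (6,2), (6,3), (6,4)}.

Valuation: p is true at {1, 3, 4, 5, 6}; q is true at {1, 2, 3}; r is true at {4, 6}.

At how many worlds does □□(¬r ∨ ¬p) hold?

0

1: successors {1, 2, 4}; □(¬r ∨ ¬p) there: 1:F, 2:T, 4:F. ✗
2: successors {5}; □(¬r ∨ ¬p) there: 5:F. ✗
3: successors {2, 4, 5}; □(¬r ∨ ¬p) there: 2:T, 4:F, 5:F. ✗
4: successors {1, 2, 5, 6}; □(¬r ∨ ¬p) there: 1:F, 2:T, 5:F, 6:F. ✗
5: successors {4, 5}; □(¬r ∨ ¬p) there: 4:F, 5:F. ✗
6: successors {1, 2, 3, 4}; □(¬r ∨ ¬p) there: 1:F, 2:T, 3:F, 4:F. ✗
Satisfying worlds: ∅.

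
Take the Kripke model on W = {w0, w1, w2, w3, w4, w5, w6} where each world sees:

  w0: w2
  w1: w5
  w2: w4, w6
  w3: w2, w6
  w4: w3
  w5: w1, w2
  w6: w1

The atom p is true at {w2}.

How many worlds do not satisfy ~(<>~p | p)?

6

w0: <>~p | p is F. ✓
w1: <>~p | p is T. ✗
w2: <>~p | p is T. ✗
w3: <>~p | p is T. ✗
w4: <>~p | p is T. ✗
w5: <>~p | p is T. ✗
w6: <>~p | p is T. ✗
Satisfying worlds: {w0}.
So ~(<>~p | p) fails at the other 6 worlds.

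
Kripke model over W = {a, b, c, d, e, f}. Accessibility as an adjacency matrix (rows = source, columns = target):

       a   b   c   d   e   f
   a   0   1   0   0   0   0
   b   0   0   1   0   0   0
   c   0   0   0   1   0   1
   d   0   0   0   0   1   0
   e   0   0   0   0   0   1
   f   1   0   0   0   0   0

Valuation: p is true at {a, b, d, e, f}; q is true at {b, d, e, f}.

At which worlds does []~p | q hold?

a: []~p is F, q is F. ✗
b: []~p is T, q is T. ✓
c: []~p is F, q is F. ✗
d: []~p is F, q is T. ✓
e: []~p is F, q is T. ✓
f: []~p is F, q is T. ✓

{b, d, e, f}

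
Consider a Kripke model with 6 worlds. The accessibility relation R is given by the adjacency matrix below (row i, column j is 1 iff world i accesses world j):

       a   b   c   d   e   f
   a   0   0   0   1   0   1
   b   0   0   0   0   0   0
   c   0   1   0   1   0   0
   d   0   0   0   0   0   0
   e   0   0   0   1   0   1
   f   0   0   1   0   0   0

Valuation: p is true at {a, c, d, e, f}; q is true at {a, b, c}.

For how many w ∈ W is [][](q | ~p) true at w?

a: successors {d, f}; [](q | ~p) there: d:T, f:T. ✓
b: no successors, so [][](q | ~p) holds vacuously. ✓
c: successors {b, d}; [](q | ~p) there: b:T, d:T. ✓
d: no successors, so [][](q | ~p) holds vacuously. ✓
e: successors {d, f}; [](q | ~p) there: d:T, f:T. ✓
f: successors {c}; [](q | ~p) there: c:F. ✗
Satisfying worlds: {a, b, c, d, e}.

5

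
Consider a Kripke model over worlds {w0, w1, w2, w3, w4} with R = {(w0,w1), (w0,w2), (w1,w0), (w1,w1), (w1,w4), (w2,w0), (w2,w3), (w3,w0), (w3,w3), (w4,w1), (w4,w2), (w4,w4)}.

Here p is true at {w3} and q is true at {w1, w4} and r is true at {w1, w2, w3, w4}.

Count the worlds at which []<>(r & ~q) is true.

w0: successors {w1, w2}; <>(r & ~q) there: w1:F, w2:T. ✗
w1: successors {w0, w1, w4}; <>(r & ~q) there: w0:T, w1:F, w4:T. ✗
w2: successors {w0, w3}; <>(r & ~q) there: w0:T, w3:T. ✓
w3: successors {w0, w3}; <>(r & ~q) there: w0:T, w3:T. ✓
w4: successors {w1, w2, w4}; <>(r & ~q) there: w1:F, w2:T, w4:T. ✗
Satisfying worlds: {w2, w3}.

2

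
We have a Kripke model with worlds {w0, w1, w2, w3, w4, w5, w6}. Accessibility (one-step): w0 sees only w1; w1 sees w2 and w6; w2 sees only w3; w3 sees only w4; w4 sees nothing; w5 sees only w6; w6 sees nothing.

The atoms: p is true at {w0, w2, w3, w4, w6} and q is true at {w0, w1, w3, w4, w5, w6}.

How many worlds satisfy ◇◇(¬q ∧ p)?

w0: successors {w1}; ◇(¬q ∧ p) there: w1:T. ✓
w1: successors {w2, w6}; ◇(¬q ∧ p) there: w2:F, w6:F. ✗
w2: successors {w3}; ◇(¬q ∧ p) there: w3:F. ✗
w3: successors {w4}; ◇(¬q ∧ p) there: w4:F. ✗
w4: no successors, so ◇◇(¬q ∧ p) fails. ✗
w5: successors {w6}; ◇(¬q ∧ p) there: w6:F. ✗
w6: no successors, so ◇◇(¬q ∧ p) fails. ✗
Satisfying worlds: {w0}.

1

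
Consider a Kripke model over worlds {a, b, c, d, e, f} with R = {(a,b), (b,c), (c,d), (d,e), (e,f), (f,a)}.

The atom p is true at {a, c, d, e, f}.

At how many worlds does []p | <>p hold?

5

a: []p is F, <>p is F. ✗
b: []p is T, <>p is T. ✓
c: []p is T, <>p is T. ✓
d: []p is T, <>p is T. ✓
e: []p is T, <>p is T. ✓
f: []p is T, <>p is T. ✓
Satisfying worlds: {b, c, d, e, f}.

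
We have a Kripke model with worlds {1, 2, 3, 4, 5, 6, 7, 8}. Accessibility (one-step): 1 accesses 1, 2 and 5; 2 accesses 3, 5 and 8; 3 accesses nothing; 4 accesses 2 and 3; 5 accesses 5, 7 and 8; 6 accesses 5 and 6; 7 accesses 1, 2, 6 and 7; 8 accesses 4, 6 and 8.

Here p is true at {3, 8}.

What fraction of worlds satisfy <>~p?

7/8

1: successors {1, 2, 5}; ~p there: 1:T, 2:T, 5:T. ✓
2: successors {3, 5, 8}; ~p there: 3:F, 5:T, 8:F. ✓
3: no successors, so <>~p fails. ✗
4: successors {2, 3}; ~p there: 2:T, 3:F. ✓
5: successors {5, 7, 8}; ~p there: 5:T, 7:T, 8:F. ✓
6: successors {5, 6}; ~p there: 5:T, 6:T. ✓
7: successors {1, 2, 6, 7}; ~p there: 1:T, 2:T, 6:T, 7:T. ✓
8: successors {4, 6, 8}; ~p there: 4:T, 6:T, 8:F. ✓
That's 7 of 8 worlds, so 7/8.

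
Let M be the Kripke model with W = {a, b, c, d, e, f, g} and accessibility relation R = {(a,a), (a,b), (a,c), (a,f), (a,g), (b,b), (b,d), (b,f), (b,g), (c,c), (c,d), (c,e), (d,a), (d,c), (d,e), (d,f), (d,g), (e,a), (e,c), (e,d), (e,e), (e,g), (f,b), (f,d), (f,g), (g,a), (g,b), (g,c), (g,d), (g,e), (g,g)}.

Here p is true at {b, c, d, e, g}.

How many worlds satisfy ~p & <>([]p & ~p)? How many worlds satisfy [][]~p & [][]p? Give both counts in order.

1 and 0

For ~p & <>([]p & ~p):
a: ~p is T, <>([]p & ~p) is T. ✓
b: ~p is F, <>([]p & ~p) is T. ✗
c: ~p is F, <>([]p & ~p) is F. ✗
d: ~p is F, <>([]p & ~p) is T. ✗
e: ~p is F, <>([]p & ~p) is F. ✗
f: ~p is T, <>([]p & ~p) is F. ✗
g: ~p is F, <>([]p & ~p) is F. ✗
— 1 world.
For [][]~p & [][]p:
a: [][]~p is F, [][]p is F. ✗
b: [][]~p is F, [][]p is F. ✗
c: [][]~p is F, [][]p is F. ✗
d: [][]~p is F, [][]p is F. ✗
e: [][]~p is F, [][]p is F. ✗
f: [][]~p is F, [][]p is F. ✗
g: [][]~p is F, [][]p is F. ✗
— 0 worlds.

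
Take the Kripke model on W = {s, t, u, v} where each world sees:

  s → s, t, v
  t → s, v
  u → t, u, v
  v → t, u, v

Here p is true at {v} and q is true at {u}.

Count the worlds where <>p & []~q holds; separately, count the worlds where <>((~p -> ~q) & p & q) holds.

2 and 0

For <>p & []~q:
s: <>p is T, []~q is T. ✓
t: <>p is T, []~q is T. ✓
u: <>p is T, []~q is F. ✗
v: <>p is T, []~q is F. ✗
— 2 worlds.
For <>((~p -> ~q) & p & q):
s: successors {s, t, v}; (~p -> ~q) & p & q there: s:F, t:F, v:F. ✗
t: successors {s, v}; (~p -> ~q) & p & q there: s:F, v:F. ✗
u: successors {t, u, v}; (~p -> ~q) & p & q there: t:F, u:F, v:F. ✗
v: successors {t, u, v}; (~p -> ~q) & p & q there: t:F, u:F, v:F. ✗
— 0 worlds.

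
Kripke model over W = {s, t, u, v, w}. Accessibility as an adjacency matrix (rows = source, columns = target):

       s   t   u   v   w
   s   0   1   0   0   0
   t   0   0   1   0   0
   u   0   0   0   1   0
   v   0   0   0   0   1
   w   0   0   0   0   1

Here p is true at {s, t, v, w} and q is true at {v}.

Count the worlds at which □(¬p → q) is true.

4

s: successors {t}; ¬p → q there: t:T. ✓
t: successors {u}; ¬p → q there: u:F. ✗
u: successors {v}; ¬p → q there: v:T. ✓
v: successors {w}; ¬p → q there: w:T. ✓
w: successors {w}; ¬p → q there: w:T. ✓
Satisfying worlds: {s, u, v, w}.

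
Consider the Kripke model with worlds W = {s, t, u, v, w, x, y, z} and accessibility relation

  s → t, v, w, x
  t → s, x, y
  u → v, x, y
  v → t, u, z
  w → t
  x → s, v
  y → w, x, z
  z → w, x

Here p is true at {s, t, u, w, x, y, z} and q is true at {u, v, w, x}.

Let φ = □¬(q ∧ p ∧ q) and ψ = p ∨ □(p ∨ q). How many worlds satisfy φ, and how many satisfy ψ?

For □¬(q ∧ p ∧ q):
s: successors {t, v, w, x}; ¬(q ∧ p ∧ q) there: t:T, v:T, w:F, x:F. ✗
t: successors {s, x, y}; ¬(q ∧ p ∧ q) there: s:T, x:F, y:T. ✗
u: successors {v, x, y}; ¬(q ∧ p ∧ q) there: v:T, x:F, y:T. ✗
v: successors {t, u, z}; ¬(q ∧ p ∧ q) there: t:T, u:F, z:T. ✗
w: successors {t}; ¬(q ∧ p ∧ q) there: t:T. ✓
x: successors {s, v}; ¬(q ∧ p ∧ q) there: s:T, v:T. ✓
y: successors {w, x, z}; ¬(q ∧ p ∧ q) there: w:F, x:F, z:T. ✗
z: successors {w, x}; ¬(q ∧ p ∧ q) there: w:F, x:F. ✗
— 2 worlds.
For p ∨ □(p ∨ q):
s: p is T, □(p ∨ q) is T. ✓
t: p is T, □(p ∨ q) is T. ✓
u: p is T, □(p ∨ q) is T. ✓
v: p is F, □(p ∨ q) is T. ✓
w: p is T, □(p ∨ q) is T. ✓
x: p is T, □(p ∨ q) is T. ✓
y: p is T, □(p ∨ q) is T. ✓
z: p is T, □(p ∨ q) is T. ✓
— 8 worlds.

2 and 8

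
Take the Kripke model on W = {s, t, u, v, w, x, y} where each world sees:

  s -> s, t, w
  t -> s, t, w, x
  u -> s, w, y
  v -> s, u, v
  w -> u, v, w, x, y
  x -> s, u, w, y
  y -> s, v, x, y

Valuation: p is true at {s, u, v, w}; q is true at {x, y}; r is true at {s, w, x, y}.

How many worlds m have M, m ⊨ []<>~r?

s: successors {s, t, w}; <>~r there: s:T, t:T, w:T. ✓
t: successors {s, t, w, x}; <>~r there: s:T, t:T, w:T, x:T. ✓
u: successors {s, w, y}; <>~r there: s:T, w:T, y:T. ✓
v: successors {s, u, v}; <>~r there: s:T, u:F, v:T. ✗
w: successors {u, v, w, x, y}; <>~r there: u:F, v:T, w:T, x:T, y:T. ✗
x: successors {s, u, w, y}; <>~r there: s:T, u:F, w:T, y:T. ✗
y: successors {s, v, x, y}; <>~r there: s:T, v:T, x:T, y:T. ✓
Satisfying worlds: {s, t, u, y}.

4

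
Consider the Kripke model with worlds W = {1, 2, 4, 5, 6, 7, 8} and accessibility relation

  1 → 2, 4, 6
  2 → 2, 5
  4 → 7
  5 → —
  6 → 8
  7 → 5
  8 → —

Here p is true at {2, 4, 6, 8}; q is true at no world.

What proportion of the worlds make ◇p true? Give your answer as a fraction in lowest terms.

3/7

1: successors {2, 4, 6}; p there: 2:T, 4:T, 6:T. ✓
2: successors {2, 5}; p there: 2:T, 5:F. ✓
4: successors {7}; p there: 7:F. ✗
5: no successors, so ◇p fails. ✗
6: successors {8}; p there: 8:T. ✓
7: successors {5}; p there: 5:F. ✗
8: no successors, so ◇p fails. ✗
That's 3 of 7 worlds, so 3/7.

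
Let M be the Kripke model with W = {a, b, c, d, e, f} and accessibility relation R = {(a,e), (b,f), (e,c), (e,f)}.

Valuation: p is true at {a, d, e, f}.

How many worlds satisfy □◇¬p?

4

a: successors {e}; ◇¬p there: e:T. ✓
b: successors {f}; ◇¬p there: f:F. ✗
c: no successors, so □◇¬p holds vacuously. ✓
d: no successors, so □◇¬p holds vacuously. ✓
e: successors {c, f}; ◇¬p there: c:F, f:F. ✗
f: no successors, so □◇¬p holds vacuously. ✓
Satisfying worlds: {a, c, d, f}.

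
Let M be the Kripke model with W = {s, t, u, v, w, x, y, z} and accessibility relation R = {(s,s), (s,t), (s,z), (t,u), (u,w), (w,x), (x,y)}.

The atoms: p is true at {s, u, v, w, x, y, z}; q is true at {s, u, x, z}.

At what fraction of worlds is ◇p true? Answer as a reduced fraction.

s: successors {s, t, z}; p there: s:T, t:F, z:T. ✓
t: successors {u}; p there: u:T. ✓
u: successors {w}; p there: w:T. ✓
v: no successors, so ◇p fails. ✗
w: successors {x}; p there: x:T. ✓
x: successors {y}; p there: y:T. ✓
y: no successors, so ◇p fails. ✗
z: no successors, so ◇p fails. ✗
That's 5 of 8 worlds, so 5/8.

5/8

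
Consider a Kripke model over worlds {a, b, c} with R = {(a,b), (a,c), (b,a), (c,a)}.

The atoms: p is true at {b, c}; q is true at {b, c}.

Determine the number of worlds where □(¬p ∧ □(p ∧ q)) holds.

2

a: successors {b, c}; ¬p ∧ □(p ∧ q) there: b:F, c:F. ✗
b: successors {a}; ¬p ∧ □(p ∧ q) there: a:T. ✓
c: successors {a}; ¬p ∧ □(p ∧ q) there: a:T. ✓
Satisfying worlds: {b, c}.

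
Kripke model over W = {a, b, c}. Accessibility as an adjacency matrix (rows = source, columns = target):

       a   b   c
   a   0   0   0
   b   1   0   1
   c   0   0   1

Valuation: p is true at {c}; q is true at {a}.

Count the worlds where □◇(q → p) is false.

1

a: no successors, so □◇(q → p) holds vacuously. ✓
b: successors {a, c}; ◇(q → p) there: a:F, c:T. ✗
c: successors {c}; ◇(q → p) there: c:T. ✓
Satisfying worlds: {a, c}.
So □◇(q → p) fails at the other 1 world.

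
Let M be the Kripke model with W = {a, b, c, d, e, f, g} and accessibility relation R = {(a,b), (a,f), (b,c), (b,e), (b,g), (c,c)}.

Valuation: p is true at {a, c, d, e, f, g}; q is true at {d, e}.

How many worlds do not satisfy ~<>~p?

1

a: <>~p is T. ✗
b: <>~p is F. ✓
c: <>~p is F. ✓
d: <>~p is F. ✓
e: <>~p is F. ✓
f: <>~p is F. ✓
g: <>~p is F. ✓
Satisfying worlds: {b, c, d, e, f, g}.
So ~<>~p fails at the other 1 world.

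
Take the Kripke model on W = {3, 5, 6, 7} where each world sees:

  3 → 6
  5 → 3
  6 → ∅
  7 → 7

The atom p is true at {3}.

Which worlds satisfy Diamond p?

3: successors {6}; p there: 6:F. ✗
5: successors {3}; p there: 3:T. ✓
6: no successors, so Diamond p fails. ✗
7: successors {7}; p there: 7:F. ✗

{5}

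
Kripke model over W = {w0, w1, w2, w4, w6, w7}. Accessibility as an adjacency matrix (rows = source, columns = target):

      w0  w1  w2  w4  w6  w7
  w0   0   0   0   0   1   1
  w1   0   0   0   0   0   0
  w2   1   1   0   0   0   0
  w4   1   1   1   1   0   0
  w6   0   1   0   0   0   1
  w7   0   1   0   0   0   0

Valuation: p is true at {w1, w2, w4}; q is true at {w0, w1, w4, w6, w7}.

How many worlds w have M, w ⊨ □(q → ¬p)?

2

w0: successors {w6, w7}; q → ¬p there: w6:T, w7:T. ✓
w1: no successors, so □(q → ¬p) holds vacuously. ✓
w2: successors {w0, w1}; q → ¬p there: w0:T, w1:F. ✗
w4: successors {w0, w1, w2, w4}; q → ¬p there: w0:T, w1:F, w2:T, w4:F. ✗
w6: successors {w1, w7}; q → ¬p there: w1:F, w7:T. ✗
w7: successors {w1}; q → ¬p there: w1:F. ✗
Satisfying worlds: {w0, w1}.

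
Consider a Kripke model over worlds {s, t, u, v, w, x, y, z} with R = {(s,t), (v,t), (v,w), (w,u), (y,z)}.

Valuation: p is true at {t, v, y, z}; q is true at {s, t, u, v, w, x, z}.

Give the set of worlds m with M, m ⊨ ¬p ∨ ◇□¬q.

{s, u, v, w, x, y}

s: ¬p is T, ◇□¬q is T. ✓
t: ¬p is F, ◇□¬q is F. ✗
u: ¬p is T, ◇□¬q is F. ✓
v: ¬p is F, ◇□¬q is T. ✓
w: ¬p is T, ◇□¬q is T. ✓
x: ¬p is T, ◇□¬q is F. ✓
y: ¬p is F, ◇□¬q is T. ✓
z: ¬p is F, ◇□¬q is F. ✗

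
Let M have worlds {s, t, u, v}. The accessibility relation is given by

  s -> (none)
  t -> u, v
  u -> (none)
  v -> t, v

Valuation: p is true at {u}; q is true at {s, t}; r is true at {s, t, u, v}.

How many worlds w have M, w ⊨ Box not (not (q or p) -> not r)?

s: no successors, so Box not (not (q or p) -> not r) holds vacuously. ✓
t: successors {u, v}; not (not (q or p) -> not r) there: u:F, v:T. ✗
u: no successors, so Box not (not (q or p) -> not r) holds vacuously. ✓
v: successors {t, v}; not (not (q or p) -> not r) there: t:F, v:T. ✗
Satisfying worlds: {s, u}.

2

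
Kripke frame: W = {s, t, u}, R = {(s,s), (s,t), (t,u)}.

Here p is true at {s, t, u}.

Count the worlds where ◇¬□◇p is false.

s: successors {s, t}; ¬□◇p there: s:F, t:T. ✓
t: successors {u}; ¬□◇p there: u:F. ✗
u: no successors, so ◇¬□◇p fails. ✗
Satisfying worlds: {s}.
So ◇¬□◇p fails at the other 2 worlds.

2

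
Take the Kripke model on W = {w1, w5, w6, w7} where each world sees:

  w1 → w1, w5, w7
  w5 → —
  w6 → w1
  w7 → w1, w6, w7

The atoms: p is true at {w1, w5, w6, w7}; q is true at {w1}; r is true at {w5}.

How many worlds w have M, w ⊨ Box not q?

1

w1: successors {w1, w5, w7}; not q there: w1:F, w5:T, w7:T. ✗
w5: no successors, so Box not q holds vacuously. ✓
w6: successors {w1}; not q there: w1:F. ✗
w7: successors {w1, w6, w7}; not q there: w1:F, w6:T, w7:T. ✗
Satisfying worlds: {w5}.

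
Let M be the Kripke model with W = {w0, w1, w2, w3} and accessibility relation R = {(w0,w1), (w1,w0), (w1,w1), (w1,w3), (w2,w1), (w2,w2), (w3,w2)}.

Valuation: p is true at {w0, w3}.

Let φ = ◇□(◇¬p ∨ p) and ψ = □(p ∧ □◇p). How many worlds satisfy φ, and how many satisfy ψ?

For ◇□(◇¬p ∨ p):
w0: successors {w1}; □(◇¬p ∨ p) there: w1:T. ✓
w1: successors {w0, w1, w3}; □(◇¬p ∨ p) there: w0:T, w1:T, w3:T. ✓
w2: successors {w1, w2}; □(◇¬p ∨ p) there: w1:T, w2:T. ✓
w3: successors {w2}; □(◇¬p ∨ p) there: w2:T. ✓
— 4 worlds.
For □(p ∧ □◇p):
w0: successors {w1}; p ∧ □◇p there: w1:F. ✗
w1: successors {w0, w1, w3}; p ∧ □◇p there: w0:T, w1:F, w3:F. ✗
w2: successors {w1, w2}; p ∧ □◇p there: w1:F, w2:F. ✗
w3: successors {w2}; p ∧ □◇p there: w2:F. ✗
— 0 worlds.

4 and 0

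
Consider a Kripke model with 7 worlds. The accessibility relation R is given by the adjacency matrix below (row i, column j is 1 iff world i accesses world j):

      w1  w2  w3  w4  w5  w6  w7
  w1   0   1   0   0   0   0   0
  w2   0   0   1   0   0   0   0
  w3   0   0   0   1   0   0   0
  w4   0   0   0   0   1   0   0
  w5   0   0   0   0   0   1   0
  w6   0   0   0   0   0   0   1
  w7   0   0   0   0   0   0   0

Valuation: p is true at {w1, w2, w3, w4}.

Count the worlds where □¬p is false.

3

w1: successors {w2}; ¬p there: w2:F. ✗
w2: successors {w3}; ¬p there: w3:F. ✗
w3: successors {w4}; ¬p there: w4:F. ✗
w4: successors {w5}; ¬p there: w5:T. ✓
w5: successors {w6}; ¬p there: w6:T. ✓
w6: successors {w7}; ¬p there: w7:T. ✓
w7: no successors, so □¬p holds vacuously. ✓
Satisfying worlds: {w4, w5, w6, w7}.
So □¬p fails at the other 3 worlds.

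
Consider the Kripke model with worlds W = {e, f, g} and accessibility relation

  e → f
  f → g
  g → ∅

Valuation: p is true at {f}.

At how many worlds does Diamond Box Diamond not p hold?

1

e: successors {f}; Box Diamond not p there: f:F. ✗
f: successors {g}; Box Diamond not p there: g:T. ✓
g: no successors, so Diamond Box Diamond not p fails. ✗
Satisfying worlds: {f}.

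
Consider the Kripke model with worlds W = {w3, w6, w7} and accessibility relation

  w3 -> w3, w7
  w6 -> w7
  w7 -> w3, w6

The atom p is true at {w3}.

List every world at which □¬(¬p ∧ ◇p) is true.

w3: successors {w3, w7}; ¬(¬p ∧ ◇p) there: w3:T, w7:F. ✗
w6: successors {w7}; ¬(¬p ∧ ◇p) there: w7:F. ✗
w7: successors {w3, w6}; ¬(¬p ∧ ◇p) there: w3:T, w6:T. ✓

{w7}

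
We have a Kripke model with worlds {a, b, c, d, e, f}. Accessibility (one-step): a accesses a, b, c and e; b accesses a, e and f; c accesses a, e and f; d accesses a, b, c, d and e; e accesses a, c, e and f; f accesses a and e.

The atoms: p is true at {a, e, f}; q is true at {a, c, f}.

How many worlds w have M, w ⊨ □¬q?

0

a: successors {a, b, c, e}; ¬q there: a:F, b:T, c:F, e:T. ✗
b: successors {a, e, f}; ¬q there: a:F, e:T, f:F. ✗
c: successors {a, e, f}; ¬q there: a:F, e:T, f:F. ✗
d: successors {a, b, c, d, e}; ¬q there: a:F, b:T, c:F, d:T, e:T. ✗
e: successors {a, c, e, f}; ¬q there: a:F, c:F, e:T, f:F. ✗
f: successors {a, e}; ¬q there: a:F, e:T. ✗
Satisfying worlds: ∅.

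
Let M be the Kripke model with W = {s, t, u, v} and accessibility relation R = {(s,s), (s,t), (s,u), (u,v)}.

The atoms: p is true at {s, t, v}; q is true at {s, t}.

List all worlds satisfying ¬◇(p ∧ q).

s: ◇(p ∧ q) is T. ✗
t: ◇(p ∧ q) is F. ✓
u: ◇(p ∧ q) is F. ✓
v: ◇(p ∧ q) is F. ✓

{t, u, v}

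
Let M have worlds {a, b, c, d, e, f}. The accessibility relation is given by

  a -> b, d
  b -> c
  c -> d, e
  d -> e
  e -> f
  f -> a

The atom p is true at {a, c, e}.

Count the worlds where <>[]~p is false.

3

a: successors {b, d}; []~p there: b:F, d:F. ✗
b: successors {c}; []~p there: c:F. ✗
c: successors {d, e}; []~p there: d:F, e:T. ✓
d: successors {e}; []~p there: e:T. ✓
e: successors {f}; []~p there: f:F. ✗
f: successors {a}; []~p there: a:T. ✓
Satisfying worlds: {c, d, f}.
So <>[]~p fails at the other 3 worlds.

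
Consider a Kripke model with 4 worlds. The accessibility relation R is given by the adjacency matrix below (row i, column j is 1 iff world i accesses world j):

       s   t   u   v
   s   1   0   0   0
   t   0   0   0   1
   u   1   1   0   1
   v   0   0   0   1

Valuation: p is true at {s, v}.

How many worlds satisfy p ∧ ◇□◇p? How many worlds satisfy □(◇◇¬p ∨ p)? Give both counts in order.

2 and 3

For p ∧ ◇□◇p:
s: p is T, ◇□◇p is T. ✓
t: p is F, ◇□◇p is T. ✗
u: p is F, ◇□◇p is T. ✗
v: p is T, ◇□◇p is T. ✓
— 2 worlds.
For □(◇◇¬p ∨ p):
s: successors {s}; ◇◇¬p ∨ p there: s:T. ✓
t: successors {v}; ◇◇¬p ∨ p there: v:T. ✓
u: successors {s, t, v}; ◇◇¬p ∨ p there: s:T, t:F, v:T. ✗
v: successors {v}; ◇◇¬p ∨ p there: v:T. ✓
— 3 worlds.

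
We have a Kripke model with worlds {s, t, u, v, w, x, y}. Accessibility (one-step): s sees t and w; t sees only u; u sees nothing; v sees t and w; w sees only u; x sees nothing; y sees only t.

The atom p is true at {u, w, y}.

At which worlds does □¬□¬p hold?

s: successors {t, w}; ¬□¬p there: t:T, w:T. ✓
t: successors {u}; ¬□¬p there: u:F. ✗
u: no successors, so □¬□¬p holds vacuously. ✓
v: successors {t, w}; ¬□¬p there: t:T, w:T. ✓
w: successors {u}; ¬□¬p there: u:F. ✗
x: no successors, so □¬□¬p holds vacuously. ✓
y: successors {t}; ¬□¬p there: t:T. ✓

{s, u, v, x, y}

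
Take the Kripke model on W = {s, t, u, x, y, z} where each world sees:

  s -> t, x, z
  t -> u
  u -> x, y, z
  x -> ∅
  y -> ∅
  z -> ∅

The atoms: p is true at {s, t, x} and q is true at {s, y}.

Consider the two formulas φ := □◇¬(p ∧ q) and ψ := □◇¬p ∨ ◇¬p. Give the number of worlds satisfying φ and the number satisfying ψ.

For □◇¬(p ∧ q):
s: successors {t, x, z}; ◇¬(p ∧ q) there: t:T, x:F, z:F. ✗
t: successors {u}; ◇¬(p ∧ q) there: u:T. ✓
u: successors {x, y, z}; ◇¬(p ∧ q) there: x:F, y:F, z:F. ✗
x: no successors, so □◇¬(p ∧ q) holds vacuously. ✓
y: no successors, so □◇¬(p ∧ q) holds vacuously. ✓
z: no successors, so □◇¬(p ∧ q) holds vacuously. ✓
— 4 worlds.
For □◇¬p ∨ ◇¬p:
s: □◇¬p is F, ◇¬p is T. ✓
t: □◇¬p is T, ◇¬p is T. ✓
u: □◇¬p is F, ◇¬p is T. ✓
x: □◇¬p is T, ◇¬p is F. ✓
y: □◇¬p is T, ◇¬p is F. ✓
z: □◇¬p is T, ◇¬p is F. ✓
— 6 worlds.

4 and 6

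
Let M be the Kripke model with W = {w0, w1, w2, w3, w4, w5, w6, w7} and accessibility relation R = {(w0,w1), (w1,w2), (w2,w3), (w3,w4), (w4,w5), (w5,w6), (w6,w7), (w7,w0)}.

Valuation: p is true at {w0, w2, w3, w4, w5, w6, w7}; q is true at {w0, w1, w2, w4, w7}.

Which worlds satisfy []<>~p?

{w7}

w0: successors {w1}; <>~p there: w1:F. ✗
w1: successors {w2}; <>~p there: w2:F. ✗
w2: successors {w3}; <>~p there: w3:F. ✗
w3: successors {w4}; <>~p there: w4:F. ✗
w4: successors {w5}; <>~p there: w5:F. ✗
w5: successors {w6}; <>~p there: w6:F. ✗
w6: successors {w7}; <>~p there: w7:F. ✗
w7: successors {w0}; <>~p there: w0:T. ✓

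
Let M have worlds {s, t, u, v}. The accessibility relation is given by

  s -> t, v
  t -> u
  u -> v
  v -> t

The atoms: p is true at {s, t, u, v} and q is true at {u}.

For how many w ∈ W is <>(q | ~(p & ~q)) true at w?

s: successors {t, v}; q | ~(p & ~q) there: t:F, v:F. ✗
t: successors {u}; q | ~(p & ~q) there: u:T. ✓
u: successors {v}; q | ~(p & ~q) there: v:F. ✗
v: successors {t}; q | ~(p & ~q) there: t:F. ✗
Satisfying worlds: {t}.

1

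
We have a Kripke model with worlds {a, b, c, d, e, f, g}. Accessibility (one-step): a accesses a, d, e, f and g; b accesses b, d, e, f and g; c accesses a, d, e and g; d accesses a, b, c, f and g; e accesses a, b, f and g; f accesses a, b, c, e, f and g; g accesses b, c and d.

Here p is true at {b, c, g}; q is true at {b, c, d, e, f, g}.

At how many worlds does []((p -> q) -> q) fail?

a: successors {a, d, e, f, g}; (p -> q) -> q there: a:F, d:T, e:T, f:T, g:T. ✗
b: successors {b, d, e, f, g}; (p -> q) -> q there: b:T, d:T, e:T, f:T, g:T. ✓
c: successors {a, d, e, g}; (p -> q) -> q there: a:F, d:T, e:T, g:T. ✗
d: successors {a, b, c, f, g}; (p -> q) -> q there: a:F, b:T, c:T, f:T, g:T. ✗
e: successors {a, b, f, g}; (p -> q) -> q there: a:F, b:T, f:T, g:T. ✗
f: successors {a, b, c, e, f, g}; (p -> q) -> q there: a:F, b:T, c:T, e:T, f:T, g:T. ✗
g: successors {b, c, d}; (p -> q) -> q there: b:T, c:T, d:T. ✓
Satisfying worlds: {b, g}.
So []((p -> q) -> q) fails at the other 5 worlds.

5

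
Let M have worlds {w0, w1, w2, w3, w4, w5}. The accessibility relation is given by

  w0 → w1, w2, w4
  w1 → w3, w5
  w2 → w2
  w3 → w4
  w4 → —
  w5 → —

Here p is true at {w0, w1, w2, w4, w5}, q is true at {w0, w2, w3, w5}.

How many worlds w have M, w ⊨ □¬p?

2

w0: successors {w1, w2, w4}; ¬p there: w1:F, w2:F, w4:F. ✗
w1: successors {w3, w5}; ¬p there: w3:T, w5:F. ✗
w2: successors {w2}; ¬p there: w2:F. ✗
w3: successors {w4}; ¬p there: w4:F. ✗
w4: no successors, so □¬p holds vacuously. ✓
w5: no successors, so □¬p holds vacuously. ✓
Satisfying worlds: {w4, w5}.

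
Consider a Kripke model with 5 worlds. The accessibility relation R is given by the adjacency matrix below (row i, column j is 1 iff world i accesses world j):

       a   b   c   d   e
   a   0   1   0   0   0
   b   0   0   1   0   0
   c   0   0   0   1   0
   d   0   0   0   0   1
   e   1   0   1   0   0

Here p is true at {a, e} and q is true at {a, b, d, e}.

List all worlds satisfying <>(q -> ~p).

{a, b, c, e}

a: successors {b}; q -> ~p there: b:T. ✓
b: successors {c}; q -> ~p there: c:T. ✓
c: successors {d}; q -> ~p there: d:T. ✓
d: successors {e}; q -> ~p there: e:F. ✗
e: successors {a, c}; q -> ~p there: a:F, c:T. ✓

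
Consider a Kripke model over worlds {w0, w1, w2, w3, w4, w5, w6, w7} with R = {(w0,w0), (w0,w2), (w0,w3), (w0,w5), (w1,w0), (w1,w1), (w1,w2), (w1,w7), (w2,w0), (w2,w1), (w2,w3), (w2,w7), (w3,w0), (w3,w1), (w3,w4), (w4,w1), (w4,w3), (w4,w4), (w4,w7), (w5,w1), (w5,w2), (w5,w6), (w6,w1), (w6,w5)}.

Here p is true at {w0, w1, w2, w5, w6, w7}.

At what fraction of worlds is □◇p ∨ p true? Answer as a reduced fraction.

7/8

w0: □◇p is T, p is T. ✓
w1: □◇p is F, p is T. ✓
w2: □◇p is F, p is T. ✓
w3: □◇p is T, p is F. ✓
w4: □◇p is F, p is F. ✗
w5: □◇p is T, p is T. ✓
w6: □◇p is T, p is T. ✓
w7: □◇p is T, p is T. ✓
That's 7 of 8 worlds, so 7/8.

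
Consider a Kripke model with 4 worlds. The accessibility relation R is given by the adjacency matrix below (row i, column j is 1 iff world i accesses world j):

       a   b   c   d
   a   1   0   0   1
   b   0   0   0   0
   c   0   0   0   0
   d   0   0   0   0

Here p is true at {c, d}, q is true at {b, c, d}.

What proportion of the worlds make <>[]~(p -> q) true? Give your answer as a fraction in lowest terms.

1/4

a: successors {a, d}; []~(p -> q) there: a:F, d:T. ✓
b: no successors, so <>[]~(p -> q) fails. ✗
c: no successors, so <>[]~(p -> q) fails. ✗
d: no successors, so <>[]~(p -> q) fails. ✗
That's 1 of 4 worlds, so 1/4.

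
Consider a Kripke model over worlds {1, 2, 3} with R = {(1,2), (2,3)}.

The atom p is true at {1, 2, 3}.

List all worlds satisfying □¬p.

{3}

1: successors {2}; ¬p there: 2:F. ✗
2: successors {3}; ¬p there: 3:F. ✗
3: no successors, so □¬p holds vacuously. ✓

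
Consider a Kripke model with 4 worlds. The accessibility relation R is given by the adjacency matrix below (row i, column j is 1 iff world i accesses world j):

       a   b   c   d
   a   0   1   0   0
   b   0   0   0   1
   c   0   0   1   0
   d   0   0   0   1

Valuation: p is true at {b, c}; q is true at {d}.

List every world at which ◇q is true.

{b, d}

a: successors {b}; q there: b:F. ✗
b: successors {d}; q there: d:T. ✓
c: successors {c}; q there: c:F. ✗
d: successors {d}; q there: d:T. ✓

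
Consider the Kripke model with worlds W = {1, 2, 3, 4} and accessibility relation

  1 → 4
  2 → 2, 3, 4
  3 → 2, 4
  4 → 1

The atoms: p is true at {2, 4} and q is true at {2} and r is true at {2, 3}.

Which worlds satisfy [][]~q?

{1, 4}

1: successors {4}; []~q there: 4:T. ✓
2: successors {2, 3, 4}; []~q there: 2:F, 3:F, 4:T. ✗
3: successors {2, 4}; []~q there: 2:F, 4:T. ✗
4: successors {1}; []~q there: 1:T. ✓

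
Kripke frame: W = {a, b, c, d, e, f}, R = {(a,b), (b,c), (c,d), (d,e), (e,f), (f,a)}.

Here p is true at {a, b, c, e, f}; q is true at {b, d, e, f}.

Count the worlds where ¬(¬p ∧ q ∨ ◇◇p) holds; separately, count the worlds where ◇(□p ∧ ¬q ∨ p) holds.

For ¬(¬p ∧ q ∨ ◇◇p):
a: ¬p ∧ q ∨ ◇◇p is T. ✗
b: ¬p ∧ q ∨ ◇◇p is F. ✓
c: ¬p ∧ q ∨ ◇◇p is T. ✗
d: ¬p ∧ q ∨ ◇◇p is T. ✗
e: ¬p ∧ q ∨ ◇◇p is T. ✗
f: ¬p ∧ q ∨ ◇◇p is T. ✗
— 1 world.
For ◇(□p ∧ ¬q ∨ p):
a: successors {b}; □p ∧ ¬q ∨ p there: b:T. ✓
b: successors {c}; □p ∧ ¬q ∨ p there: c:T. ✓
c: successors {d}; □p ∧ ¬q ∨ p there: d:F. ✗
d: successors {e}; □p ∧ ¬q ∨ p there: e:T. ✓
e: successors {f}; □p ∧ ¬q ∨ p there: f:T. ✓
f: successors {a}; □p ∧ ¬q ∨ p there: a:T. ✓
— 5 worlds.

1 and 5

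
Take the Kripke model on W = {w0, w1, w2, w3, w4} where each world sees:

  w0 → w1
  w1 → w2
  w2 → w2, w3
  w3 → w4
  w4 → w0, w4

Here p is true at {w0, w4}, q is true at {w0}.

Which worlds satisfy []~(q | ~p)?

{w3}

w0: successors {w1}; ~(q | ~p) there: w1:F. ✗
w1: successors {w2}; ~(q | ~p) there: w2:F. ✗
w2: successors {w2, w3}; ~(q | ~p) there: w2:F, w3:F. ✗
w3: successors {w4}; ~(q | ~p) there: w4:T. ✓
w4: successors {w0, w4}; ~(q | ~p) there: w0:F, w4:T. ✗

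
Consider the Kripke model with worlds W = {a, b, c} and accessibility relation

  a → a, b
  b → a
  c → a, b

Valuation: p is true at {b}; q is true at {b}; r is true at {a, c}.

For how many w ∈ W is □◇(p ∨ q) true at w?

1

a: successors {a, b}; ◇(p ∨ q) there: a:T, b:F. ✗
b: successors {a}; ◇(p ∨ q) there: a:T. ✓
c: successors {a, b}; ◇(p ∨ q) there: a:T, b:F. ✗
Satisfying worlds: {b}.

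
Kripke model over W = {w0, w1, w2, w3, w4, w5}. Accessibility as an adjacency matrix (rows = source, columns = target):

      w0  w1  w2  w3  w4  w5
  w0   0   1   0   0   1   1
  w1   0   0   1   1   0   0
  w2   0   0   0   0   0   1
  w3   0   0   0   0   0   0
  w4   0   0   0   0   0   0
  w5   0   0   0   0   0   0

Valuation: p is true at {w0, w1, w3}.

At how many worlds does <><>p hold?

1

w0: successors {w1, w4, w5}; <>p there: w1:T, w4:F, w5:F. ✓
w1: successors {w2, w3}; <>p there: w2:F, w3:F. ✗
w2: successors {w5}; <>p there: w5:F. ✗
w3: no successors, so <><>p fails. ✗
w4: no successors, so <><>p fails. ✗
w5: no successors, so <><>p fails. ✗
Satisfying worlds: {w0}.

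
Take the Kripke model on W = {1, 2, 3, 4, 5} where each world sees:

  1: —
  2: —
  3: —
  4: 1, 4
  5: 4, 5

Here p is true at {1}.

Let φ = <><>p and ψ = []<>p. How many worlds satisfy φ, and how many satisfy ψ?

2 and 3

For <><>p:
1: no successors, so <><>p fails. ✗
2: no successors, so <><>p fails. ✗
3: no successors, so <><>p fails. ✗
4: successors {1, 4}; <>p there: 1:F, 4:T. ✓
5: successors {4, 5}; <>p there: 4:T, 5:F. ✓
— 2 worlds.
For []<>p:
1: no successors, so []<>p holds vacuously. ✓
2: no successors, so []<>p holds vacuously. ✓
3: no successors, so []<>p holds vacuously. ✓
4: successors {1, 4}; <>p there: 1:F, 4:T. ✗
5: successors {4, 5}; <>p there: 4:T, 5:F. ✗
— 3 worlds.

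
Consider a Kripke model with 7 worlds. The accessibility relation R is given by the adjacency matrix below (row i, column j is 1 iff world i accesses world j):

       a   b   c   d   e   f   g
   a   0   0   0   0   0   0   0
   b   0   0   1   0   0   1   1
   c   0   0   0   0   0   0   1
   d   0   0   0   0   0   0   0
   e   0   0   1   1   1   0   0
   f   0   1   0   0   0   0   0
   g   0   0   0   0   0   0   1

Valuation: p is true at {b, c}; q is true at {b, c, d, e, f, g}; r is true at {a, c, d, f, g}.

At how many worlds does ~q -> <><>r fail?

1

a: ~q is T, <><>r is F. ✗
b: ~q is F, <><>r is T. ✓
c: ~q is F, <><>r is T. ✓
d: ~q is F, <><>r is F. ✓
e: ~q is F, <><>r is T. ✓
f: ~q is F, <><>r is T. ✓
g: ~q is F, <><>r is T. ✓
Satisfying worlds: {b, c, d, e, f, g}.
So ~q -> <><>r fails at the other 1 world.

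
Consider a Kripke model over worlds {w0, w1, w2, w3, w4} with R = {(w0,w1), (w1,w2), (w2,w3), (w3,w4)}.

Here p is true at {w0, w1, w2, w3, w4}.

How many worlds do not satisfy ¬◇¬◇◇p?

2

w0: ◇¬◇◇p is F. ✓
w1: ◇¬◇◇p is F. ✓
w2: ◇¬◇◇p is T. ✗
w3: ◇¬◇◇p is T. ✗
w4: ◇¬◇◇p is F. ✓
Satisfying worlds: {w0, w1, w4}.
So ¬◇¬◇◇p fails at the other 2 worlds.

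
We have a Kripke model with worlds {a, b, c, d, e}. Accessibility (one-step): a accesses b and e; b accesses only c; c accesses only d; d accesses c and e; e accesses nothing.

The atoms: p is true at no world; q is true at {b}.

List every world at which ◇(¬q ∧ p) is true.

∅

a: successors {b, e}; ¬q ∧ p there: b:F, e:F. ✗
b: successors {c}; ¬q ∧ p there: c:F. ✗
c: successors {d}; ¬q ∧ p there: d:F. ✗
d: successors {c, e}; ¬q ∧ p there: c:F, e:F. ✗
e: no successors, so ◇(¬q ∧ p) fails. ✗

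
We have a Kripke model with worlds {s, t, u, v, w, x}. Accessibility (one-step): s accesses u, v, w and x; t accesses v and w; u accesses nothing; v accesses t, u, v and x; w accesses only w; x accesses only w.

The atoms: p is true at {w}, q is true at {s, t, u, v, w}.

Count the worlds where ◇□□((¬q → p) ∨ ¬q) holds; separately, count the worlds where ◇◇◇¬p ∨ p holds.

For ◇□□((¬q → p) ∨ ¬q):
s: successors {u, v, w, x}; □□((¬q → p) ∨ ¬q) there: u:T, v:T, w:T, x:T. ✓
t: successors {v, w}; □□((¬q → p) ∨ ¬q) there: v:T, w:T. ✓
u: no successors, so ◇□□((¬q → p) ∨ ¬q) fails. ✗
v: successors {t, u, v, x}; □□((¬q → p) ∨ ¬q) there: t:T, u:T, v:T, x:T. ✓
w: successors {w}; □□((¬q → p) ∨ ¬q) there: w:T. ✓
x: successors {w}; □□((¬q → p) ∨ ¬q) there: w:T. ✓
— 5 worlds.
For ◇◇◇¬p ∨ p:
s: ◇◇◇¬p is T, p is F. ✓
t: ◇◇◇¬p is T, p is F. ✓
u: ◇◇◇¬p is F, p is F. ✗
v: ◇◇◇¬p is T, p is F. ✓
w: ◇◇◇¬p is F, p is T. ✓
x: ◇◇◇¬p is F, p is F. ✗
— 4 worlds.

5 and 4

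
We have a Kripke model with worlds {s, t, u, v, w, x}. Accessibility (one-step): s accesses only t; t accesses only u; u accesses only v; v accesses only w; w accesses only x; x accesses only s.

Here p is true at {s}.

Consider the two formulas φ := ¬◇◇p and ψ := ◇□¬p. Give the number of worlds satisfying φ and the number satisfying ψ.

5 and 5

For ¬◇◇p:
s: ◇◇p is F. ✓
t: ◇◇p is F. ✓
u: ◇◇p is F. ✓
v: ◇◇p is F. ✓
w: ◇◇p is T. ✗
x: ◇◇p is F. ✓
— 5 worlds.
For ◇□¬p:
s: successors {t}; □¬p there: t:T. ✓
t: successors {u}; □¬p there: u:T. ✓
u: successors {v}; □¬p there: v:T. ✓
v: successors {w}; □¬p there: w:T. ✓
w: successors {x}; □¬p there: x:F. ✗
x: successors {s}; □¬p there: s:T. ✓
— 5 worlds.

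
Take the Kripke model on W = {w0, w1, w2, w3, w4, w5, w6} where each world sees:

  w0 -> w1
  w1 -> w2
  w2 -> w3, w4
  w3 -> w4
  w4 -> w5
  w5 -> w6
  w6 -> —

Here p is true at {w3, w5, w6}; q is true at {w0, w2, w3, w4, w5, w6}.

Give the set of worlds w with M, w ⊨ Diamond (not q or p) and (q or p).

w0: Diamond (not q or p) is T, q or p is T. ✓
w1: Diamond (not q or p) is F, q or p is F. ✗
w2: Diamond (not q or p) is T, q or p is T. ✓
w3: Diamond (not q or p) is F, q or p is T. ✗
w4: Diamond (not q or p) is T, q or p is T. ✓
w5: Diamond (not q or p) is T, q or p is T. ✓
w6: Diamond (not q or p) is F, q or p is T. ✗

{w0, w2, w4, w5}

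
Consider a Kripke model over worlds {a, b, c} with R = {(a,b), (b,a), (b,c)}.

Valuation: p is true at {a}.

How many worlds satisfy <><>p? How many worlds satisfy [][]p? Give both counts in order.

For <><>p:
a: successors {b}; <>p there: b:T. ✓
b: successors {a, c}; <>p there: a:F, c:F. ✗
c: no successors, so <><>p fails. ✗
— 1 world.
For [][]p:
a: successors {b}; []p there: b:F. ✗
b: successors {a, c}; []p there: a:F, c:T. ✗
c: no successors, so [][]p holds vacuously. ✓
— 1 world.

1 and 1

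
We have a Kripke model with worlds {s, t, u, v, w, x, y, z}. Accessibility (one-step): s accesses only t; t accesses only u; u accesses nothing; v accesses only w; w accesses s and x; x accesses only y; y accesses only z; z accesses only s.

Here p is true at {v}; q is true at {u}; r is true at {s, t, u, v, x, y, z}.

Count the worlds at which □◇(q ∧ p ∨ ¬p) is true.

7

s: successors {t}; ◇(q ∧ p ∨ ¬p) there: t:T. ✓
t: successors {u}; ◇(q ∧ p ∨ ¬p) there: u:F. ✗
u: no successors, so □◇(q ∧ p ∨ ¬p) holds vacuously. ✓
v: successors {w}; ◇(q ∧ p ∨ ¬p) there: w:T. ✓
w: successors {s, x}; ◇(q ∧ p ∨ ¬p) there: s:T, x:T. ✓
x: successors {y}; ◇(q ∧ p ∨ ¬p) there: y:T. ✓
y: successors {z}; ◇(q ∧ p ∨ ¬p) there: z:T. ✓
z: successors {s}; ◇(q ∧ p ∨ ¬p) there: s:T. ✓
Satisfying worlds: {s, u, v, w, x, y, z}.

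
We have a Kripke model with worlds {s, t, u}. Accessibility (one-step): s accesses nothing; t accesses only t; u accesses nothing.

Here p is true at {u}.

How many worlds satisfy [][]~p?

s: no successors, so [][]~p holds vacuously. ✓
t: successors {t}; []~p there: t:T. ✓
u: no successors, so [][]~p holds vacuously. ✓
Satisfying worlds: {s, t, u}.

3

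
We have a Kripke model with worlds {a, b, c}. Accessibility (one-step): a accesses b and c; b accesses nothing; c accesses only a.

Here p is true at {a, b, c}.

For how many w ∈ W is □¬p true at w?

a: successors {b, c}; ¬p there: b:F, c:F. ✗
b: no successors, so □¬p holds vacuously. ✓
c: successors {a}; ¬p there: a:F. ✗
Satisfying worlds: {b}.

1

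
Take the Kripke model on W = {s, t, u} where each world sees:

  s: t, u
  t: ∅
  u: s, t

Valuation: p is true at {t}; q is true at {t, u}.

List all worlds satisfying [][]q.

s: successors {t, u}; []q there: t:T, u:F. ✗
t: no successors, so [][]q holds vacuously. ✓
u: successors {s, t}; []q there: s:T, t:T. ✓

{t, u}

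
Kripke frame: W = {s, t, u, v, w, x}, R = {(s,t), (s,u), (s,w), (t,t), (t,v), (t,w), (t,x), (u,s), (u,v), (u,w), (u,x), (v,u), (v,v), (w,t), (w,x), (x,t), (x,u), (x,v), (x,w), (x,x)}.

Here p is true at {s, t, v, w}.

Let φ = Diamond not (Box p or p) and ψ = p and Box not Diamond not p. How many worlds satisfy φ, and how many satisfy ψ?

For Diamond not (Box p or p):
s: successors {t, u, w}; not (Box p or p) there: t:F, u:T, w:F. ✓
t: successors {t, v, w, x}; not (Box p or p) there: t:F, v:F, w:F, x:T. ✓
u: successors {s, v, w, x}; not (Box p or p) there: s:F, v:F, w:F, x:T. ✓
v: successors {u, v}; not (Box p or p) there: u:T, v:F. ✓
w: successors {t, x}; not (Box p or p) there: t:F, x:T. ✓
x: successors {t, u, v, w, x}; not (Box p or p) there: t:F, u:T, v:F, w:F, x:T. ✓
— 6 worlds.
For p and Box not Diamond not p:
s: p is T, Box not Diamond not p is F. ✗
t: p is T, Box not Diamond not p is F. ✗
u: p is F, Box not Diamond not p is F. ✗
v: p is T, Box not Diamond not p is F. ✗
w: p is T, Box not Diamond not p is F. ✗
x: p is F, Box not Diamond not p is F. ✗
— 0 worlds.

6 and 0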